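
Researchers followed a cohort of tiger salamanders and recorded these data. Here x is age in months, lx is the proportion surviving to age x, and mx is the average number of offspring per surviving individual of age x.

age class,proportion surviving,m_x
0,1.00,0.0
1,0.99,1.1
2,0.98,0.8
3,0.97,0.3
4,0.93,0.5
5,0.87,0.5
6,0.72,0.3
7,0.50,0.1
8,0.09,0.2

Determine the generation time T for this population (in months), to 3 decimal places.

2.794

lx·mx: 0, 1.089, 0.784, 0.291, 0.465, 0.435, 0.216, 0.05, 0.018 → R0 = 3.348
x·lx·mx: 0, 1.089, 1.568, 0.873, 1.86, 2.175, 1.296, 0.35, 0.144 → Σ = 9.355
T = 9.355 / 3.348 = 2.794205… → 2.794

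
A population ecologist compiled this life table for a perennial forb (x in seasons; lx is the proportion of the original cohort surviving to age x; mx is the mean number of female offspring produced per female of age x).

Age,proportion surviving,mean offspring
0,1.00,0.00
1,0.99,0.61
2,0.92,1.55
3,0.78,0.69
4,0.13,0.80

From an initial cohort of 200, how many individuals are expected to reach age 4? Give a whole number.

26

Expected survivors = N0 · l_4 = 200 × 0.13 = 26 → 26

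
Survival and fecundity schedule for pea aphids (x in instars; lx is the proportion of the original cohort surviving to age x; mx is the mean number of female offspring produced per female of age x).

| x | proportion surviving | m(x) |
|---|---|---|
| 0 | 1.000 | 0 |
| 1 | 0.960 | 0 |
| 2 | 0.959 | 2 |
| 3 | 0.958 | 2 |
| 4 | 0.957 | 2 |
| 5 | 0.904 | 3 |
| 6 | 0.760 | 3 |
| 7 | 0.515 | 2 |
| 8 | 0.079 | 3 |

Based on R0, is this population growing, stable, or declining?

growing

R0 = Σ lx·mx = 0 + 0 + 1.918 + 1.916 + 1.914 + 2.712 + 2.28 + 1.03 + 0.237 = 12.007
R0 > 1, so the population is growing.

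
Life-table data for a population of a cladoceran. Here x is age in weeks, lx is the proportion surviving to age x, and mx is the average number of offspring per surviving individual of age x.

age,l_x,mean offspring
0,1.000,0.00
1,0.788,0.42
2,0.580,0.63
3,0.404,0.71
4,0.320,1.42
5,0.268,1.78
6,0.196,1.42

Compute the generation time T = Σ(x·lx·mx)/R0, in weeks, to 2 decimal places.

3.55

lx·mx: 0, 0.33096, 0.3654, 0.28684, 0.4544, 0.47704, 0.27832 → R0 = 2.19296
x·lx·mx: 0, 0.33096, 0.7308, 0.86052, 1.8176, 2.3852, 1.66992 → Σ = 7.795
T = 7.795 / 2.19296 = 3.554556… → 3.55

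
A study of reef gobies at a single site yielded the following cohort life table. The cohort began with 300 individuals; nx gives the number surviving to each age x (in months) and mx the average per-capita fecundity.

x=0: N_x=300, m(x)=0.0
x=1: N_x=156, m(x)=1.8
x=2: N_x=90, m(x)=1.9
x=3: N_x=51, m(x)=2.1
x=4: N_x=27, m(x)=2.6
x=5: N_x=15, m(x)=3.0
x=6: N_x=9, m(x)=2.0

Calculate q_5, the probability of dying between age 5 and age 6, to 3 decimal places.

0.400

lx = nx/n0 = nx/300: 1, 0.52, 0.3, 0.17, 0.09, 0.05, 0.03
q_5 = (l_5 − l_6) / l_5 = (0.05 − 0.03) / 0.05
     = 0.02 / 0.05 = 0.4 → 0.400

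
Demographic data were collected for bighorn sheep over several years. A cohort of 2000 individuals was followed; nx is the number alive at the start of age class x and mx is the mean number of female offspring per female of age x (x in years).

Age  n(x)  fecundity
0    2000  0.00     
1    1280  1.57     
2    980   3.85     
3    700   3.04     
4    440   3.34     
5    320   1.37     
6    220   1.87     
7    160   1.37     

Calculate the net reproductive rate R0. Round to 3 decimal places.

lx = nx/n0 = nx/2000: 1, 0.64, 0.49, 0.35, 0.22, 0.16, 0.11, 0.08
lx·mx by age: 0, 1.0048, 1.8865, 1.064, 0.7348, 0.2192, 0.2057, 0.1096
R0 = Σ lx·mx = 5.2246 → 5.225

5.225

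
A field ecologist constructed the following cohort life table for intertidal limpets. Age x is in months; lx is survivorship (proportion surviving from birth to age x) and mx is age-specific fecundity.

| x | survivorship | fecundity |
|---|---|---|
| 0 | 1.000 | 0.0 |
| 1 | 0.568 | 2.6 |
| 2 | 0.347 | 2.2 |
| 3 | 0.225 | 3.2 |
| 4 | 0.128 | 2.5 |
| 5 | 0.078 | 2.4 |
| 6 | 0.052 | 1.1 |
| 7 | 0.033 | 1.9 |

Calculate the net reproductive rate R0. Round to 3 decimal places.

lx·mx by age: 0, 1.4768, 0.7634, 0.72, 0.32, 0.1872, 0.0572, 0.0627
R0 = Σ lx·mx = 3.5873 → 3.587

3.587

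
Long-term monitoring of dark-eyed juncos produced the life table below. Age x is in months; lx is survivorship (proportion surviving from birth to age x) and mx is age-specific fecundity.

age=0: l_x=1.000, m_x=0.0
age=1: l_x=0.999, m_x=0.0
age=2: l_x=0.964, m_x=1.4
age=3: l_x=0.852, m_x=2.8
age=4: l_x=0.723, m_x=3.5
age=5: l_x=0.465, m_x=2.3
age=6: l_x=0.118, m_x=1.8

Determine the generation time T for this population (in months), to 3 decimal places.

lx·mx: 0, 0, 1.3496, 2.3856, 2.5305, 1.0695, 0.2124 → R0 = 7.5476
x·lx·mx: 0, 0, 2.6992, 7.1568, 10.122, 5.3475, 1.2744 → Σ = 26.5999
T = 26.5999 / 7.5476 = 3.524286… → 3.524

3.524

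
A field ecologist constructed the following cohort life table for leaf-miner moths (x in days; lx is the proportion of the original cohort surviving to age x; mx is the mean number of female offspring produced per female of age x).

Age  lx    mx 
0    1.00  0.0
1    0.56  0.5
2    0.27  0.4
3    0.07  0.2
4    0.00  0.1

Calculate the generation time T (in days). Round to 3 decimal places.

lx·mx: 0, 0.28, 0.108, 0.014, 0 → R0 = 0.402
x·lx·mx: 0, 0.28, 0.216, 0.042, 0 → Σ = 0.538
T = 0.538 / 0.402 = 1.338308… → 1.338

1.338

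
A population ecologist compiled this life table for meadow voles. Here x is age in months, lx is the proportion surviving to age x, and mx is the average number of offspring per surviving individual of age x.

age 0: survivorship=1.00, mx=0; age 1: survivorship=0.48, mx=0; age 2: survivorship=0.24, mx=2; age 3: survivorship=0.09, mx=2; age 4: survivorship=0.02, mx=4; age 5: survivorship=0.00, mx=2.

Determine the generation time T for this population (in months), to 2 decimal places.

2.46

lx·mx: 0, 0, 0.48, 0.18, 0.08, 0 → R0 = 0.74
x·lx·mx: 0, 0, 0.96, 0.54, 0.32, 0 → Σ = 1.82
T = 1.82 / 0.74 = 2.459459… → 2.46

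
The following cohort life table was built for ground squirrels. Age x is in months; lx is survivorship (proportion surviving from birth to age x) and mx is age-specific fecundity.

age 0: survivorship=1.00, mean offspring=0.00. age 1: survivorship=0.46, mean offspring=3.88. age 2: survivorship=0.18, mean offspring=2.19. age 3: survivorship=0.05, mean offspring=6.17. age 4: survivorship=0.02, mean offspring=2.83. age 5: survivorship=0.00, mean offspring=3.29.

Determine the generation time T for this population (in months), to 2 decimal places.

1.46

lx·mx: 0, 1.7848, 0.3942, 0.3085, 0.0566, 0 → R0 = 2.5441
x·lx·mx: 0, 1.7848, 0.7884, 0.9255, 0.2264, 0 → Σ = 3.7251
T = 3.7251 / 2.5441 = 1.464211… → 1.46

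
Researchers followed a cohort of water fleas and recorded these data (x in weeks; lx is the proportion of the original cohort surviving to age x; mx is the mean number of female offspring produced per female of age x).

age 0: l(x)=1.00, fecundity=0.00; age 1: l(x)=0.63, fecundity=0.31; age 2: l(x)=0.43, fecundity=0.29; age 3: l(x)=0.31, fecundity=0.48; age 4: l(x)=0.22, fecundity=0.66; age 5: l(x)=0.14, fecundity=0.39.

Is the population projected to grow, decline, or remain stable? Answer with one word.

declining

R0 = Σ lx·mx = 0 + 0.1953 + 0.1247 + 0.1488 + 0.1452 + 0.0546 = 0.6686
R0 < 1, so the population is declining.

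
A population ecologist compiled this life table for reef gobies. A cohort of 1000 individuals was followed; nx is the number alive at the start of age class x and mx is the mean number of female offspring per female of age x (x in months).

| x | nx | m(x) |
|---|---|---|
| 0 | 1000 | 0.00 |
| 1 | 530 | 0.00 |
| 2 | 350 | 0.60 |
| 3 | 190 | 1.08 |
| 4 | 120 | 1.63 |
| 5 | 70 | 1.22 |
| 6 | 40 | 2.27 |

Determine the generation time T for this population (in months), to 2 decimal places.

lx = nx/n0 = nx/1000: 1, 0.53, 0.35, 0.19, 0.12, 0.07, 0.04
lx·mx: 0, 0, 0.21, 0.2052, 0.1956, 0.0854, 0.0908 → R0 = 0.787
x·lx·mx: 0, 0, 0.42, 0.6156, 0.7824, 0.427, 0.5448 → Σ = 2.7898
T = 2.7898 / 0.787 = 3.544854… → 3.54

3.54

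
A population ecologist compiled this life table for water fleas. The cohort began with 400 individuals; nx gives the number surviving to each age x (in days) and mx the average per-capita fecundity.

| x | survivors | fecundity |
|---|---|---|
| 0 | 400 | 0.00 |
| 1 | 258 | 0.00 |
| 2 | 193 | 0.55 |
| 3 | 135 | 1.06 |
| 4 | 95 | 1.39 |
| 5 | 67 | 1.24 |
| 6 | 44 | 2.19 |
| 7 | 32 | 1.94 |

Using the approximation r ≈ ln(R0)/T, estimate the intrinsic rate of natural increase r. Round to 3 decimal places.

lx = nx/n0 = nx/400: 1, 0.645, 0.4825, 0.3375, 0.2375, 0.1675, 0.11, 0.08
R0 = Σ lx·mx = 0 + 0 + 0.26538… + 0.35775… + 0.33013… + 0.2077… + 0.2409 + 0.1552 = 1.55705
Σ x·lx·mx = 6.4948; T = 6.4948/1.55705 = 4.17122…
r ≈ ln(R0)/T = ln(1.55705)/4.17122… = 0.10615… → 0.106

0.106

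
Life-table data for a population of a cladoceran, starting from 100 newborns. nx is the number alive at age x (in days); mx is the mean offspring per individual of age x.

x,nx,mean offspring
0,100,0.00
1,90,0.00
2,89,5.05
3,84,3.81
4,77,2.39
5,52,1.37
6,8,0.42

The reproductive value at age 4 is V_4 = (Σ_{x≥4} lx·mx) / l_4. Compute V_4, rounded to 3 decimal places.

lx = nx/n0 = nx/100: 1, 0.9, 0.89, 0.84, 0.77, 0.52, 0.08
lx·mx for x ≥ 4: 1.8403, 0.7124, 0.0336 → sum = 2.5863
V_4 = 2.5863 / l_4 = 2.5863 / 0.77 = 3.358831… → 3.359

3.359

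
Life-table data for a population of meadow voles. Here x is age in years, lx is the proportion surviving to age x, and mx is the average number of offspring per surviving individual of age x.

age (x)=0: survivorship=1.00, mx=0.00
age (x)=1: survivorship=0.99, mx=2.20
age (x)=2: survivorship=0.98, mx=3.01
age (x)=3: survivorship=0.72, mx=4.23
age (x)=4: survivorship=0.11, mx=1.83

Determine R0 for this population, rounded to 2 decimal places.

8.37

lx·mx by age: 0, 2.178, 2.9498, 3.0456, 0.2013
R0 = Σ lx·mx = 8.3747 → 8.37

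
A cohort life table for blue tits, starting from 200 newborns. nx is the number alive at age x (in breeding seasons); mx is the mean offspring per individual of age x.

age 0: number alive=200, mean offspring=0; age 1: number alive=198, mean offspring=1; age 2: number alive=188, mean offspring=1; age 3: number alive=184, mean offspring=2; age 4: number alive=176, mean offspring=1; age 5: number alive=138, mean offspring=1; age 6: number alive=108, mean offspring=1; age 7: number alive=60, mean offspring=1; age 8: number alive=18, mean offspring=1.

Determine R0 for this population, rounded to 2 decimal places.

6.27

lx = nx/n0 = nx/200: 1, 0.99, 0.94, 0.92, 0.88, 0.69, 0.54, 0.3, 0.09
lx·mx by age: 0, 0.99, 0.94, 1.84, 0.88, 0.69, 0.54, 0.3, 0.09
R0 = Σ lx·mx = 6.27 → 6.27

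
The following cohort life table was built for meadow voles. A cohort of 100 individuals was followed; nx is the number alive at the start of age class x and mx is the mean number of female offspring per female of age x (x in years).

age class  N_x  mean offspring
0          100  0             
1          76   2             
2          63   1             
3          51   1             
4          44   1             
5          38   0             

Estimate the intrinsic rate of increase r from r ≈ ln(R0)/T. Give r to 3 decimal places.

0.578

lx = nx/n0 = nx/100: 1, 0.76, 0.63, 0.51, 0.44, 0.38
R0 = Σ lx·mx = 0 + 1.52 + 0.63 + 0.51 + 0.44 + 0 = 3.1
Σ x·lx·mx = 6.07; T = 6.07/3.1 = 1.95806…
r ≈ ln(R0)/T = ln(3.1)/1.95806… = 0.57782… → 0.578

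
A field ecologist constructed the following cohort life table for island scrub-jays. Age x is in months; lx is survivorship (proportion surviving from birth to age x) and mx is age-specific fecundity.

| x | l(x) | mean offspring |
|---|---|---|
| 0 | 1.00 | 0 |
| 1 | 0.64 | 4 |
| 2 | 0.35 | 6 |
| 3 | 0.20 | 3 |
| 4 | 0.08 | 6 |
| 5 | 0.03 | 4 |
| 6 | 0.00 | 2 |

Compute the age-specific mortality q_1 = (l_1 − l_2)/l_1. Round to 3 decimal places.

q_1 = (l_1 − l_2) / l_1 = (0.64 − 0.35) / 0.64
     = 0.29 / 0.64 = 0.453125 → 0.453

0.453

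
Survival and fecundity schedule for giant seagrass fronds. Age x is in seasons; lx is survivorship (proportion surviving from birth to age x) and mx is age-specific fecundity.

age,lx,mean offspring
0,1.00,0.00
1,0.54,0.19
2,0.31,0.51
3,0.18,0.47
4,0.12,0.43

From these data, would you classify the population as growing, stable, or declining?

declining

R0 = Σ lx·mx = 0 + 0.1026 + 0.1581 + 0.0846 + 0.0516 = 0.3969
R0 < 1, so the population is declining.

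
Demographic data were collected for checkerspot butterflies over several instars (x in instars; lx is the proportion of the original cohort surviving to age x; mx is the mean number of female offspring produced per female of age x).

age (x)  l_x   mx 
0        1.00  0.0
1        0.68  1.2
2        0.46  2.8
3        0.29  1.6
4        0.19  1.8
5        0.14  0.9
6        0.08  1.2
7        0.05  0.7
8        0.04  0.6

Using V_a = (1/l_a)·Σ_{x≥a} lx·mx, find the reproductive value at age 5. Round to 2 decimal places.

lx·mx for x ≥ 5: 0.126, 0.096, 0.035, 0.024 → sum = 0.281
V_5 = 0.281 / l_5 = 0.281 / 0.14 = 2.007143… → 2.01

2.01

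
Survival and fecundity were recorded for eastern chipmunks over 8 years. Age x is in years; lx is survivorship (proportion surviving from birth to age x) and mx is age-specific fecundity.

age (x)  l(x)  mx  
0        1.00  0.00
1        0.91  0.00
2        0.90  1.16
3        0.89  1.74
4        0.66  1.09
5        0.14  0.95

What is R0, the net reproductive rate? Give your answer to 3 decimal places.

3.445

lx·mx by age: 0, 0, 1.044, 1.5486, 0.7194, 0.133
R0 = Σ lx·mx = 3.445 → 3.445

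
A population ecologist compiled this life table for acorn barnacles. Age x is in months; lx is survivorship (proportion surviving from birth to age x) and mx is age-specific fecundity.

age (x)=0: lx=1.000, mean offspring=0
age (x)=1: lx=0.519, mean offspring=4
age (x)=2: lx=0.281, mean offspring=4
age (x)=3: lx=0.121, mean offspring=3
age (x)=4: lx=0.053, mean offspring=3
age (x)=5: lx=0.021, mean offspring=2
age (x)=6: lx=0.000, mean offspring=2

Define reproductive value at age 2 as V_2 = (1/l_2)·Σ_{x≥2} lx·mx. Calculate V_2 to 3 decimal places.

lx·mx for x ≥ 2: 1.124, 0.363, 0.159, 0.042, 0 → sum = 1.688
V_2 = 1.688 / l_2 = 1.688 / 0.281 = 6.007117… → 6.007

6.007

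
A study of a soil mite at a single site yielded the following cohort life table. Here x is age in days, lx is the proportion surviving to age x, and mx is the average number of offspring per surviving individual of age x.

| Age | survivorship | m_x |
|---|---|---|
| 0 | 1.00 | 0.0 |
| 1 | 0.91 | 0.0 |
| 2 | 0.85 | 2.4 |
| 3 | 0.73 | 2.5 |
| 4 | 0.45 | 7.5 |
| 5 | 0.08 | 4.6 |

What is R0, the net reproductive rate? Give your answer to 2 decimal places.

lx·mx by age: 0, 0, 2.04, 1.825, 3.375, 0.368
R0 = Σ lx·mx = 7.608 → 7.61

7.61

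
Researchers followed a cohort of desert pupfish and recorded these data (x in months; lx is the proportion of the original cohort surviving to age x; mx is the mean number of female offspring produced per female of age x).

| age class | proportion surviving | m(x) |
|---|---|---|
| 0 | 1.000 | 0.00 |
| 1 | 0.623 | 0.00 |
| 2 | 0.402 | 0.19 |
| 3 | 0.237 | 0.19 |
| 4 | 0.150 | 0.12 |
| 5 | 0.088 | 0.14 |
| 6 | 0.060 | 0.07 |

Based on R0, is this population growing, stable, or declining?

declining

R0 = Σ lx·mx = 0 + 0 + 0.07638 + 0.04503 + 0.018 + 0.01232 + 0.0042 = 0.15593
R0 < 1, so the population is declining.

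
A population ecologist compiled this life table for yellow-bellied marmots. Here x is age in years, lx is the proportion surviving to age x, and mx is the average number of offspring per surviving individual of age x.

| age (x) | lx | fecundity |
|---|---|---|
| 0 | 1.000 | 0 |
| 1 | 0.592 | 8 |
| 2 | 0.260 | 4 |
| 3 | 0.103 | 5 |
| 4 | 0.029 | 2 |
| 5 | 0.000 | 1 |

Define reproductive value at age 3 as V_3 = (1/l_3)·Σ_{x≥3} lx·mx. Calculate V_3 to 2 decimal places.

5.56

lx·mx for x ≥ 3: 0.515, 0.058, 0 → sum = 0.573
V_3 = 0.573 / l_3 = 0.573 / 0.103 = 5.563107… → 5.56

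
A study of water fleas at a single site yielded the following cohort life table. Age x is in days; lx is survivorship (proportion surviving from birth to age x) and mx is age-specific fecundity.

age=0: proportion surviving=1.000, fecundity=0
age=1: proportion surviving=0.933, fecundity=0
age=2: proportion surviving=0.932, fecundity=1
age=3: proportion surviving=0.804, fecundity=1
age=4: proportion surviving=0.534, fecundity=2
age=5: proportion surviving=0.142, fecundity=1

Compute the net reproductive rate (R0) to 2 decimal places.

lx·mx by age: 0, 0, 0.932, 0.804, 1.068, 0.142
R0 = Σ lx·mx = 2.946 → 2.95

2.95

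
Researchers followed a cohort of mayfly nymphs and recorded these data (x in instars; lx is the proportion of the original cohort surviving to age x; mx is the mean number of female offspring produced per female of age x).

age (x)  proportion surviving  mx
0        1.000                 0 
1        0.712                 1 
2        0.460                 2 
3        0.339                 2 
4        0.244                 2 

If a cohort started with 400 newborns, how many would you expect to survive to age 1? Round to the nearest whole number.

285

Expected survivors = N0 · l_1 = 400 × 0.712 = 284.8 → 285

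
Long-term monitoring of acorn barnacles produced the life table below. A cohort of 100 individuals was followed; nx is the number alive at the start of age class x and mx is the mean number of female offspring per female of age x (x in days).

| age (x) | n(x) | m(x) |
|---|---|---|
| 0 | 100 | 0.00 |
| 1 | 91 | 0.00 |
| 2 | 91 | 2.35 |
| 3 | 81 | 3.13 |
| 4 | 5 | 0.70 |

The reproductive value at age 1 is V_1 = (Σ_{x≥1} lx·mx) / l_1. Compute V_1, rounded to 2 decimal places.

lx = nx/n0 = nx/100: 1, 0.91, 0.91, 0.81, 0.05
lx·mx for x ≥ 1: 0, 2.1385, 2.5353, 0.035 → sum = 4.7088
V_1 = 4.7088 / l_1 = 4.7088 / 0.91 = 5.174505… → 5.17

5.17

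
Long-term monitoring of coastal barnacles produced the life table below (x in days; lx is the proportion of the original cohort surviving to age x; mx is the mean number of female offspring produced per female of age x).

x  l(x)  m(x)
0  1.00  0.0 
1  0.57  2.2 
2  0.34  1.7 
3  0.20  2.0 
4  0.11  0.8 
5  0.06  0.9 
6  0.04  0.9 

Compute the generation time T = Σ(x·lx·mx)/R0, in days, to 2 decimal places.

lx·mx: 0, 1.254, 0.578, 0.4, 0.088, 0.054, 0.036 → R0 = 2.41
x·lx·mx: 0, 1.254, 1.156, 1.2, 0.352, 0.27, 0.216 → Σ = 4.448
T = 4.448 / 2.41 = 1.845643… → 1.85

1.85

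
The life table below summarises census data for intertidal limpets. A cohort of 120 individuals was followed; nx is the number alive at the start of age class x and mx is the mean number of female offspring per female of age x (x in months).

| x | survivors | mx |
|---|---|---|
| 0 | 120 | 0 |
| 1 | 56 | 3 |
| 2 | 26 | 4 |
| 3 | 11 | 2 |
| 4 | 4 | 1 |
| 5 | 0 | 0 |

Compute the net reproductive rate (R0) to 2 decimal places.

2.48

lx = nx/n0 = nx/120: 1, 0.46667…, 0.21667…, 0.09167…, 0.03333…, 0
lx·mx by age: 0, 1.4…, 0.866667…, 0.183333…, 0.033333…, 0
R0 = Σ lx·mx = 2.483333… → 2.48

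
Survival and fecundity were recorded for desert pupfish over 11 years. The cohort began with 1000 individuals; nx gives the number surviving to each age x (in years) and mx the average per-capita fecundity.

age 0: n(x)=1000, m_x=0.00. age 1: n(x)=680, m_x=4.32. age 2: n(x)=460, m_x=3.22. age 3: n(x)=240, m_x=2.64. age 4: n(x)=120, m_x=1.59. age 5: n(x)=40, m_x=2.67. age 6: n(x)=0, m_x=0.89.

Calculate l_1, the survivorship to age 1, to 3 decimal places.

l_1 = n_1/n_0 = 680/1000 = 0.68 → 0.680

0.680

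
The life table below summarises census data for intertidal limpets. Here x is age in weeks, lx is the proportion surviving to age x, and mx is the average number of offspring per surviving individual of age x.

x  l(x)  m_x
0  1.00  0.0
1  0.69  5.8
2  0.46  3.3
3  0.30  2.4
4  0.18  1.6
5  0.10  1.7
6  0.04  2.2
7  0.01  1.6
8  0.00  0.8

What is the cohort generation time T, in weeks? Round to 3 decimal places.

lx·mx: 0, 4.002, 1.518, 0.72, 0.288, 0.17, 0.088, 0.016, 0 → R0 = 6.802
x·lx·mx: 0, 4.002, 3.036, 2.16, 1.152, 0.85, 0.528, 0.112, 0 → Σ = 11.84
T = 11.84 / 6.802 = 1.740665… → 1.741

1.741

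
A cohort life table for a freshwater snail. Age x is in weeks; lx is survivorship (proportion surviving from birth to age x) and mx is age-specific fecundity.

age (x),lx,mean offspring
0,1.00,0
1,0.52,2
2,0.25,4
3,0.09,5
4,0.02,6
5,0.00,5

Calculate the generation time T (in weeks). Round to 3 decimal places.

1.866

lx·mx: 0, 1.04, 1, 0.45, 0.12, 0 → R0 = 2.61
x·lx·mx: 0, 1.04, 2, 1.35, 0.48, 0 → Σ = 4.87
T = 4.87 / 2.61 = 1.8659… → 1.866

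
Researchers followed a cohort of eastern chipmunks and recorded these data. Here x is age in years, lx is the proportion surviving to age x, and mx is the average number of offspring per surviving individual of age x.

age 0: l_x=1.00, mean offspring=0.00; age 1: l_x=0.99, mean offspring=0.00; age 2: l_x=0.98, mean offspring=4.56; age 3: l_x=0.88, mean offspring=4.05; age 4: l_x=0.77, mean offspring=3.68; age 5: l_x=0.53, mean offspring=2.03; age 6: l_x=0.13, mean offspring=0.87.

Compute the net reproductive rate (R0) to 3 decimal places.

12.055

lx·mx by age: 0, 0, 4.4688, 3.564, 2.8336, 1.0759, 0.1131
R0 = Σ lx·mx = 12.0554 → 12.055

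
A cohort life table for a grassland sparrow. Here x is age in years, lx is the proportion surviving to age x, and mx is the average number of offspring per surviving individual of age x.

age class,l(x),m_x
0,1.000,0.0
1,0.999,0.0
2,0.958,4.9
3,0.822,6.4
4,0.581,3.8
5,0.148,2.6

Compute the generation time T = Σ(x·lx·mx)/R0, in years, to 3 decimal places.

lx·mx: 0, 0, 4.6942, 5.2608, 2.2078, 0.3848 → R0 = 12.5476
x·lx·mx: 0, 0, 9.3884, 15.7824, 8.8312, 1.924 → Σ = 35.926
T = 35.926 / 12.5476 = 2.863177… → 2.863

2.863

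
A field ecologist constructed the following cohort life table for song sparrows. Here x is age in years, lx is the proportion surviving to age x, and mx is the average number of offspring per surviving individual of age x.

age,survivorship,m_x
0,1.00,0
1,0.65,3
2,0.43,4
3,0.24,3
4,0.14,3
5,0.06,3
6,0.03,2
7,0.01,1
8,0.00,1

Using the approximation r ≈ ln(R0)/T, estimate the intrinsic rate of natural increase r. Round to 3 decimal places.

R0 = Σ lx·mx = 0 + 1.95 + 1.72 + 0.72 + 0.42 + 0.18 + 0.06 + 0.01 + 0 = 5.06
Σ x·lx·mx = 10.56; T = 10.56/5.06 = 2.08696…
r ≈ ln(R0)/T = ln(5.06)/2.08696… = 0.7769… → 0.777

0.777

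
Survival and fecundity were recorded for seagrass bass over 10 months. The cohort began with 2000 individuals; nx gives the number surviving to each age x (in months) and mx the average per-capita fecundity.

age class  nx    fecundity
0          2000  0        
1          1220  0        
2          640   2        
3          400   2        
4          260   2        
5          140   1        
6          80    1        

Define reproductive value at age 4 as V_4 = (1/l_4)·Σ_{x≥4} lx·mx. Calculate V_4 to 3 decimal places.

lx = nx/n0 = nx/2000: 1, 0.61, 0.32, 0.2, 0.13, 0.07, 0.04
lx·mx for x ≥ 4: 0.26, 0.07, 0.04 → sum = 0.37
V_4 = 0.37 / l_4 = 0.37 / 0.13 = 2.846154… → 2.846

2.846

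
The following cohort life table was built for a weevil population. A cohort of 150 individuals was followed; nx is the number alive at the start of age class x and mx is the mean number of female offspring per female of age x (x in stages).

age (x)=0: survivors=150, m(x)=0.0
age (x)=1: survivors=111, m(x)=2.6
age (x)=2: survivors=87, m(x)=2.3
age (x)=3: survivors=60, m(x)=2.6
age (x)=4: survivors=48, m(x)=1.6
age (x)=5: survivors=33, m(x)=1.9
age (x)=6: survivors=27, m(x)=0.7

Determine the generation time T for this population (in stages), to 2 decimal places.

2.35

lx = nx/n0 = nx/150: 1, 0.74, 0.58, 0.4, 0.32, 0.22, 0.18
lx·mx: 0, 1.924, 1.334, 1.04, 0.512, 0.418, 0.126 → R0 = 5.354
x·lx·mx: 0, 1.924, 2.668, 3.12, 2.048, 2.09, 0.756 → Σ = 12.606
T = 12.606 / 5.354 = 2.354501… → 2.35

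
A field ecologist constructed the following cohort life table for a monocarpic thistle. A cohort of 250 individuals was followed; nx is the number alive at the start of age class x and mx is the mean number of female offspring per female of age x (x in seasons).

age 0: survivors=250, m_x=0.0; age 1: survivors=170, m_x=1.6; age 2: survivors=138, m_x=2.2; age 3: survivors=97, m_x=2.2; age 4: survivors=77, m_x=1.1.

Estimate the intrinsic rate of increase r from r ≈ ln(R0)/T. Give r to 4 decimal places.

lx = nx/n0 = nx/250: 1, 0.68, 0.552, 0.388, 0.308
R0 = Σ lx·mx = 0 + 1.088 + 1.2144 + 0.8536 + 0.3388 = 3.4948
Σ x·lx·mx = 7.4328; T = 7.4328/3.4948 = 2.12682…
r ≈ ln(R0)/T = ln(3.4948)/2.12682… = 0.588333… → 0.5883

0.5883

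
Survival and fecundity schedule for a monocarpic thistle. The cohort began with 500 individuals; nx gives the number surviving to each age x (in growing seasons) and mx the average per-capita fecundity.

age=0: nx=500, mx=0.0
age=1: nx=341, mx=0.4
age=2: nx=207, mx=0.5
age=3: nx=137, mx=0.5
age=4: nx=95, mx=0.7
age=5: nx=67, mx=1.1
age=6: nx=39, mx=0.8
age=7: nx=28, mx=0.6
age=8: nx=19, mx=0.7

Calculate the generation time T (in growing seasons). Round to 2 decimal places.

3.13

lx = nx/n0 = nx/500: 1, 0.682, 0.414, 0.274, 0.19, 0.134, 0.078, 0.056, 0.038
lx·mx: 0, 0.2728, 0.207, 0.137, 0.133, 0.1474, 0.0624, 0.0336, 0.0266 → R0 = 1.0198
x·lx·mx: 0, 0.2728, 0.414, 0.411, 0.532, 0.737, 0.3744, 0.2352, 0.2128 → Σ = 3.1892
T = 3.1892 / 1.0198 = 3.12728… → 3.13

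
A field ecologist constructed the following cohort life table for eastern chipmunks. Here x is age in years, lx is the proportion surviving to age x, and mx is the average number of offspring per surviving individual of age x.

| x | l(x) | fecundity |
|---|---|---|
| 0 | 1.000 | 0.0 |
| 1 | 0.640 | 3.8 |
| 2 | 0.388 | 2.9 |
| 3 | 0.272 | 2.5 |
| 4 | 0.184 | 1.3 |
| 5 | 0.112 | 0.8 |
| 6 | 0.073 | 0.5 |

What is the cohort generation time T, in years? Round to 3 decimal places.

lx·mx: 0, 2.432, 1.1252, 0.68, 0.2392, 0.0896, 0.0365 → R0 = 4.6025
x·lx·mx: 0, 2.432, 2.2504, 2.04, 0.9568, 0.448, 0.219 → Σ = 8.3462
T = 8.3462 / 4.6025 = 1.813406… → 1.813

1.813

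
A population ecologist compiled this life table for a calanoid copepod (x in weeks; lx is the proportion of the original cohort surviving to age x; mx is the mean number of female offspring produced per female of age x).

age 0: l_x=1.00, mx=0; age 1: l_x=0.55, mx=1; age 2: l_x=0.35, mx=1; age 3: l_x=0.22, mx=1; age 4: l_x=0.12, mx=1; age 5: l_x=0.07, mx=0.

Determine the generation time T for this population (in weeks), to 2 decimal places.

1.93

lx·mx: 0, 0.55, 0.35, 0.22, 0.12, 0 → R0 = 1.24
x·lx·mx: 0, 0.55, 0.7, 0.66, 0.48, 0 → Σ = 2.39
T = 2.39 / 1.24 = 1.927419… → 1.93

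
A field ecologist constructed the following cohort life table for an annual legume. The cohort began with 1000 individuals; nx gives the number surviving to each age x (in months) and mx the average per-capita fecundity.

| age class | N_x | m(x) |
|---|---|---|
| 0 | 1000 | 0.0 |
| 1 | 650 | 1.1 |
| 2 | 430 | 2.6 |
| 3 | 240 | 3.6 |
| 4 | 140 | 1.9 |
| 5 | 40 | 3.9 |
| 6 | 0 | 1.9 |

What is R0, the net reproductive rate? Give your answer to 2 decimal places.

3.12

lx = nx/n0 = nx/1000: 1, 0.65, 0.43, 0.24, 0.14, 0.04, 0
lx·mx by age: 0, 0.715, 1.118, 0.864, 0.266, 0.156, 0
R0 = Σ lx·mx = 3.119 → 3.12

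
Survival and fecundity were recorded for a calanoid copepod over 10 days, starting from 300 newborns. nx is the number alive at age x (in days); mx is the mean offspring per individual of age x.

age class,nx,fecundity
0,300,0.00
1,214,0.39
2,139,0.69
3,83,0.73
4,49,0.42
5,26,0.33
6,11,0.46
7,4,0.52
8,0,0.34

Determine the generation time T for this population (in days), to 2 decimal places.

lx = nx/n0 = nx/300: 1, 0.71333…, 0.46333…, 0.27667…, 0.16333…, 0.08667…, 0.03667…, 0.01333…, 0
lx·mx: 0, 0.2782…, 0.3197…, 0.201967…, 0.0686…, 0.0286…, 0.016867…, 0.006933…, 0 → R0 = 0.920867…
x·lx·mx: 0, 0.2782…, 0.6394…, 0.6059…, 0.2744…, 0.143…, 0.1012…, 0.048533…, 0 → Σ = 2.090633…
T = 2.090633… / 0.920867… = 2.270289… → 2.27

2.27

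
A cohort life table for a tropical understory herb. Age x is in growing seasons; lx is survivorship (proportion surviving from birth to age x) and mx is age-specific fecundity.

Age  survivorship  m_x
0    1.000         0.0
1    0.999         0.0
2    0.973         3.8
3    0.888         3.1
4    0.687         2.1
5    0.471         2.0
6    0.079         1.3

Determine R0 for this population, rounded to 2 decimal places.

8.94

lx·mx by age: 0, 0, 3.6974, 2.7528, 1.4427, 0.942, 0.1027
R0 = Σ lx·mx = 8.9376 → 8.94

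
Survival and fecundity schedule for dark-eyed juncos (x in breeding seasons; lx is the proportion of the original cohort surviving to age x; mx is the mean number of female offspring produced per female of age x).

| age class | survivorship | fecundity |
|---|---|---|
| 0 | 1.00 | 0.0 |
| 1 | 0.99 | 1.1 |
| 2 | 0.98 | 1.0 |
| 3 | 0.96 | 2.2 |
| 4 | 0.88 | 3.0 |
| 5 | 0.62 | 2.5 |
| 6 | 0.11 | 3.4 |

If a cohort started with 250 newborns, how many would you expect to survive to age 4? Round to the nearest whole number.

Expected survivors = N0 · l_4 = 250 × 0.88 = 220 → 220

220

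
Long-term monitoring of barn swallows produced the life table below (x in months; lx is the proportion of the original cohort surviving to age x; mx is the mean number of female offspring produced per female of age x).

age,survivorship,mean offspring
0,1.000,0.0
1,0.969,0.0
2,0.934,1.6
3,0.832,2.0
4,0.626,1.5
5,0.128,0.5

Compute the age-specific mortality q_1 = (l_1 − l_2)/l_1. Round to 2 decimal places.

0.04

q_1 = (l_1 − l_2) / l_1 = (0.969 − 0.934) / 0.969
     = 0.035 / 0.969 = 0.03612… → 0.04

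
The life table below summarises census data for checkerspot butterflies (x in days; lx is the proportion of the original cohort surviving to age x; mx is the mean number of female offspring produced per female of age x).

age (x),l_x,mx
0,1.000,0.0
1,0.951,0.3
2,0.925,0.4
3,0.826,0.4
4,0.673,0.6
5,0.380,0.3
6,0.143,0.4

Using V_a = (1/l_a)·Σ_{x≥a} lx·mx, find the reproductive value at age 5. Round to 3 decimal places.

lx·mx for x ≥ 5: 0.114, 0.0572 → sum = 0.1712
V_5 = 0.1712 / l_5 = 0.1712 / 0.38 = 0.450526… → 0.451

0.451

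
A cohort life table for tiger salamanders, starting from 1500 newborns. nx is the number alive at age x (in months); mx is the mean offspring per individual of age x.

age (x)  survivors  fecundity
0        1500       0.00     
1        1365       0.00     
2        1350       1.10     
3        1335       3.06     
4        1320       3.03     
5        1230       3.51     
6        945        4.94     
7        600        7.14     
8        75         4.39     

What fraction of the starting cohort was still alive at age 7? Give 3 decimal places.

0.400

l_7 = n_7/n_0 = 600/1500 = 0.4 → 0.400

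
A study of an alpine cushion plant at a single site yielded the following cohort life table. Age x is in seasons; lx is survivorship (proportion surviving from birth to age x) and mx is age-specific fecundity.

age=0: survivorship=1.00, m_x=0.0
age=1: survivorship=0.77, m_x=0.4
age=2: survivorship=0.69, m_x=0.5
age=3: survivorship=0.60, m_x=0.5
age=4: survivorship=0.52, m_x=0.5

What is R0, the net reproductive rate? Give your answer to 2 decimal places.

lx·mx by age: 0, 0.308, 0.345, 0.3, 0.26
R0 = Σ lx·mx = 1.213 → 1.21

1.21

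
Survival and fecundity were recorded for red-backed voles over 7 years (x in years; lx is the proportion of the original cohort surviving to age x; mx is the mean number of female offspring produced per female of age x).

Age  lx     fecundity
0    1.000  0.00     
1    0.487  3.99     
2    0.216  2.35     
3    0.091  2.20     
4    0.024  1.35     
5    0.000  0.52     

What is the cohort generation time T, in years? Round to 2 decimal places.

1.37

lx·mx: 0, 1.94313, 0.5076, 0.2002, 0.0324, 0 → R0 = 2.68333
x·lx·mx: 0, 1.94313, 1.0152, 0.6006, 0.1296, 0 → Σ = 3.68853
T = 3.68853 / 2.68333 = 1.374609… → 1.37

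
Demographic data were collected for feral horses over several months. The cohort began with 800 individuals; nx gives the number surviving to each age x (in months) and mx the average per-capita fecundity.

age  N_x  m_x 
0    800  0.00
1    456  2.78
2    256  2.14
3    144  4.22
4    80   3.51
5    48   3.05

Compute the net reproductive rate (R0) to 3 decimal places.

lx = nx/n0 = nx/800: 1, 0.57, 0.32, 0.18, 0.1, 0.06
lx·mx by age: 0, 1.5846, 0.6848, 0.7596, 0.351, 0.183
R0 = Σ lx·mx = 3.563 → 3.563

3.563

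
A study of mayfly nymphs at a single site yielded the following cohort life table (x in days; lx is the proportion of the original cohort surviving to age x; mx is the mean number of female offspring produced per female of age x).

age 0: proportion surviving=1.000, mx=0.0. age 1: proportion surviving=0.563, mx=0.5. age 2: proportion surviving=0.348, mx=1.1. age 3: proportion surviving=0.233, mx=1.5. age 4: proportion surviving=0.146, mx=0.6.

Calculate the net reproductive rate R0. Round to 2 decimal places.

lx·mx by age: 0, 0.2815, 0.3828, 0.3495, 0.0876
R0 = Σ lx·mx = 1.1014 → 1.10

1.10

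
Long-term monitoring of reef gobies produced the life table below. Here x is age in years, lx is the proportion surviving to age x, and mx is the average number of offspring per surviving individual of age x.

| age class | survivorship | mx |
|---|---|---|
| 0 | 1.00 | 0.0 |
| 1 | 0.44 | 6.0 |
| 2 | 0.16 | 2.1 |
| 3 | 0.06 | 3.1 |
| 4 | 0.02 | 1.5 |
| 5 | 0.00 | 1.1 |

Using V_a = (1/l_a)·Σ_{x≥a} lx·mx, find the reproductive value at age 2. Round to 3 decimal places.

3.450

lx·mx for x ≥ 2: 0.336, 0.186, 0.03, 0 → sum = 0.552
V_2 = 0.552 / l_2 = 0.552 / 0.16 = 3.45 → 3.450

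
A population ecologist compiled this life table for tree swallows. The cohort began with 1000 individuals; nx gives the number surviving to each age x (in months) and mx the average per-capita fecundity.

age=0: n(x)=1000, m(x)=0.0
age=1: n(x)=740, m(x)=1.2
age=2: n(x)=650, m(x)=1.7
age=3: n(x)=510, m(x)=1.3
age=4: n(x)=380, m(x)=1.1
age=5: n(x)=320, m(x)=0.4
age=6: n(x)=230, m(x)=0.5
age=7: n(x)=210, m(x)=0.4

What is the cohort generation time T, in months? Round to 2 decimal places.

lx = nx/n0 = nx/1000: 1, 0.74, 0.65, 0.51, 0.38, 0.32, 0.23, 0.21
lx·mx: 0, 0.888, 1.105, 0.663, 0.418, 0.128, 0.115, 0.084 → R0 = 3.401
x·lx·mx: 0, 0.888, 2.21, 1.989, 1.672, 0.64, 0.69, 0.588 → Σ = 8.677
T = 8.677 / 3.401 = 2.551308… → 2.55

2.55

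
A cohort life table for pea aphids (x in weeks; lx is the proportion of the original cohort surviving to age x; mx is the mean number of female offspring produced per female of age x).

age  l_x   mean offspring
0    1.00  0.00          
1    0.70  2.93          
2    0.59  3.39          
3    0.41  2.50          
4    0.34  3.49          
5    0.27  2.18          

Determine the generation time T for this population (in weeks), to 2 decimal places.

2.45

lx·mx: 0, 2.051, 2.0001, 1.025, 1.1866, 0.5886 → R0 = 6.8513
x·lx·mx: 0, 2.051, 4.0002, 3.075, 4.7464, 2.943 → Σ = 16.8156
T = 16.8156 / 6.8513 = 2.454366… → 2.45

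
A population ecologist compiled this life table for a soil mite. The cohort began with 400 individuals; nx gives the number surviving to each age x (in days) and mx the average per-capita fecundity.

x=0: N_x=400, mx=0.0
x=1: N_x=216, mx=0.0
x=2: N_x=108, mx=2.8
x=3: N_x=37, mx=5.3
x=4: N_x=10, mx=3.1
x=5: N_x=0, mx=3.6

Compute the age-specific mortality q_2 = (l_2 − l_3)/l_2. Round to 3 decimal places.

0.657

lx = nx/n0 = nx/400: 1, 0.54, 0.27, 0.0925, 0.025, 0
q_2 = (l_2 − l_3) / l_2 = (0.27 − 0.0925) / 0.27
     = 0.1775 / 0.27 = 0.657407… → 0.657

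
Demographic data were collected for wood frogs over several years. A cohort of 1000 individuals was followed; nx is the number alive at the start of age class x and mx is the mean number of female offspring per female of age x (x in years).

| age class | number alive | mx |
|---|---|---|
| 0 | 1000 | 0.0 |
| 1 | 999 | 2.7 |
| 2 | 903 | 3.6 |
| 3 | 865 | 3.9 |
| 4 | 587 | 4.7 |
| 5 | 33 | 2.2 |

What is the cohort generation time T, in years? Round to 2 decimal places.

lx = nx/n0 = nx/1000: 1, 0.999, 0.903, 0.865, 0.587, 0.033
lx·mx: 0, 2.6973, 3.2508, 3.3735, 2.7589, 0.0726 → R0 = 12.1531
x·lx·mx: 0, 2.6973, 6.5016, 10.1205, 11.0356, 0.363 → Σ = 30.718
T = 30.718 / 12.1531 = 2.527586… → 2.53

2.53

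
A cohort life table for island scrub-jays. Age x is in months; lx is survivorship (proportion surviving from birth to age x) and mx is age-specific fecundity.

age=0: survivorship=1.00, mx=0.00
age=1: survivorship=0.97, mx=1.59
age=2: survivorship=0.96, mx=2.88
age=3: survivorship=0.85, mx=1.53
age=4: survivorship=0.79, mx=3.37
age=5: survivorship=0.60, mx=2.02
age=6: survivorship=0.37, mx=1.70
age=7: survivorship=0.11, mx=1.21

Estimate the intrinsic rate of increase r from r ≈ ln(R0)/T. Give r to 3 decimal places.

0.736

R0 = Σ lx·mx = 0 + 1.5423 + 2.7648 + 1.3005 + 2.6623 + 1.212 + 0.629 + 0.1331 = 10.244
Σ x·lx·mx = 32.3883; T = 32.3883/10.244 = 3.16168…
r ≈ ln(R0)/T = ln(10.244)/3.16168… = 0.7359… → 0.736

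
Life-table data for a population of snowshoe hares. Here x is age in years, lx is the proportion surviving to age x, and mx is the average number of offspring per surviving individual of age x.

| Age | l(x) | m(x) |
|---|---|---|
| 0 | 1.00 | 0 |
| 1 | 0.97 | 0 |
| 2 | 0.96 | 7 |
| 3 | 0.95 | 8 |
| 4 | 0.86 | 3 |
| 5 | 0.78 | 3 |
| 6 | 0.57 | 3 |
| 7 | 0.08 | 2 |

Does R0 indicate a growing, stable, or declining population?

growing

R0 = Σ lx·mx = 0 + 0 + 6.72 + 7.6 + 2.58 + 2.34 + 1.71 + 0.16 = 21.11
R0 > 1, so the population is growing.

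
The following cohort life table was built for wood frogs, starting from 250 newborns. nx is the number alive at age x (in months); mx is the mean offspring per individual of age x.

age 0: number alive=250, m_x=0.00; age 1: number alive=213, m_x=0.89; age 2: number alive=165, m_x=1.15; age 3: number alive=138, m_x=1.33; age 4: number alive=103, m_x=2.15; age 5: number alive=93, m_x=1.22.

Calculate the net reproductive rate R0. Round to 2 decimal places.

lx = nx/n0 = nx/250: 1, 0.852, 0.66, 0.552, 0.412, 0.372
lx·mx by age: 0, 0.75828, 0.759, 0.73416, 0.8858, 0.45384
R0 = Σ lx·mx = 3.59108 → 3.59

3.59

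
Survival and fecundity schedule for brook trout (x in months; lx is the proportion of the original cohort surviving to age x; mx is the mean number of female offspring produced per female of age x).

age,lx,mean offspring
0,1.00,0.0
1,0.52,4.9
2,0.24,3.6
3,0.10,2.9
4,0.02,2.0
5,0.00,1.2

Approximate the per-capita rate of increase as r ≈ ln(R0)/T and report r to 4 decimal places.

0.9306

R0 = Σ lx·mx = 0 + 2.548 + 0.864 + 0.29 + 0.04 + 0 = 3.742
Σ x·lx·mx = 5.306; T = 5.306/3.742 = 1.41796…
r ≈ ln(R0)/T = ln(3.742)/1.41796… = 0.930648… → 0.9306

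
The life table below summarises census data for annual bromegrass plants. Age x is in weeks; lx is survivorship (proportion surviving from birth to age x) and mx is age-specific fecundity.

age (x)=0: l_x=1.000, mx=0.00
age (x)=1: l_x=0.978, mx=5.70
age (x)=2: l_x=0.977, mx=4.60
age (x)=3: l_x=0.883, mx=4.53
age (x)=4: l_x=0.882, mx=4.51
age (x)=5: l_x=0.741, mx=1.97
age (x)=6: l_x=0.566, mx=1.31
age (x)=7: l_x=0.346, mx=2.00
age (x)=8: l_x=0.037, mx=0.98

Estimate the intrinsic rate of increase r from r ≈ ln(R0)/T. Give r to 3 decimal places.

R0 = Σ lx·mx = 0 + 5.5746 + 4.4942 + 3.99999 + 3.97782 + 1.45977 + 0.74146 + 0.692 + 0.03626 = 20.9761
Σ x·lx·mx = 59.35594; T = 59.35594/20.9761 = 2.82969…
r ≈ ln(R0)/T = ln(20.9761)/2.82969… = 1.07552… → 1.076

1.076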